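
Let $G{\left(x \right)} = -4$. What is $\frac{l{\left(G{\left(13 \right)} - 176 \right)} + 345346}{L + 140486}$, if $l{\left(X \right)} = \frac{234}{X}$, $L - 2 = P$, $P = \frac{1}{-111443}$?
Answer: $\frac{384862494021}{156564041830} \approx 2.4582$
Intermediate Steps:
$P = - \frac{1}{111443} \approx -8.9732 \cdot 10^{-6}$
$L = \frac{222885}{111443}$ ($L = 2 - \frac{1}{111443} = \frac{222885}{111443} \approx 2.0$)
$\frac{l{\left(G{\left(13 \right)} - 176 \right)} + 345346}{L + 140486} = \frac{\frac{234}{-4 - 176} + 345346}{\frac{222885}{111443} + 140486} = \frac{\frac{234}{-4 - 176} + 345346}{\frac{15656404183}{111443}} = \left(\frac{234}{-180} + 345346\right) \frac{111443}{15656404183} = \left(234 \left(- \frac{1}{180}\right) + 345346\right) \frac{111443}{15656404183} = \left(- \frac{13}{10} + 345346\right) \frac{111443}{15656404183} = \frac{3453447}{10} \cdot \frac{111443}{15656404183} = \frac{384862494021}{156564041830}$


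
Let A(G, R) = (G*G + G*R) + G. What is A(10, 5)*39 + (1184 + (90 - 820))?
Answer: 6694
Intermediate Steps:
A(G, R) = G + G² + G*R (A(G, R) = (G² + G*R) + G = G + G² + G*R)
A(10, 5)*39 + (1184 + (90 - 820)) = (10*(1 + 10 + 5))*39 + (1184 + (90 - 820)) = (10*16)*39 + (1184 - 730) = 160*39 + 454 = 6240 + 454 = 6694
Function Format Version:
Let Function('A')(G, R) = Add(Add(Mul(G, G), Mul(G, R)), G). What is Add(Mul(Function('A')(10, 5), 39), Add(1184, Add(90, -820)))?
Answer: 6694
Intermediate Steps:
Function('A')(G, R) = Add(G, Pow(G, 2), Mul(G, R)) (Function('A')(G, R) = Add(Add(Pow(G, 2), Mul(G, R)), G) = Add(G, Pow(G, 2), Mul(G, R)))
Add(Mul(Function('A')(10, 5), 39), Add(1184, Add(90, -820))) = Add(Mul(Mul(10, Add(1, 10, 5)), 39), Add(1184, Add(90, -820))) = Add(Mul(Mul(10, 16), 39), Add(1184, -730)) = Add(Mul(160, 39), 454) = Add(6240, 454) = 6694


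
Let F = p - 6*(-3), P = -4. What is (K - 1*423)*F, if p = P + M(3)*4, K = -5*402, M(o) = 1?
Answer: -43794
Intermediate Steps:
K = -2010
p = 0 (p = -4 + 1*4 = -4 + 4 = 0)
F = 18 (F = 0 - 6*(-3) = 0 + 18 = 18)
(K - 1*423)*F = (-2010 - 1*423)*18 = (-2010 - 423)*18 = -2433*18 = -43794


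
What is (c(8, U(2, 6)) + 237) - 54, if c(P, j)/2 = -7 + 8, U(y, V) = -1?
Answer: 185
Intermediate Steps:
c(P, j) = 2 (c(P, j) = 2*(-7 + 8) = 2*1 = 2)
(c(8, U(2, 6)) + 237) - 54 = (2 + 237) - 54 = 239 - 54 = 185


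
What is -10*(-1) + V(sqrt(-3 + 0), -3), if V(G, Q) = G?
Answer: 10 + I*sqrt(3) ≈ 10.0 + 1.732*I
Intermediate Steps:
-10*(-1) + V(sqrt(-3 + 0), -3) = -10*(-1) + sqrt(-3 + 0) = 10 + sqrt(-3) = 10 + I*sqrt(3)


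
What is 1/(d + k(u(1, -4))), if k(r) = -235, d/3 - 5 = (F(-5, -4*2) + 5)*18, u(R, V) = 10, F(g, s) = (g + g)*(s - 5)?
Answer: 1/7070 ≈ 0.00014144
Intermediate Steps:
F(g, s) = 2*g*(-5 + s) (F(g, s) = (2*g)*(-5 + s) = 2*g*(-5 + s))
d = 7305 (d = 15 + 3*((2*(-5)*(-5 - 4*2) + 5)*18) = 15 + 3*((2*(-5)*(-5 - 8) + 5)*18) = 15 + 3*((2*(-5)*(-13) + 5)*18) = 15 + 3*((130 + 5)*18) = 15 + 3*(135*18) = 15 + 3*2430 = 15 + 7290 = 7305)
1/(d + k(u(1, -4))) = 1/(7305 - 235) = 1/7070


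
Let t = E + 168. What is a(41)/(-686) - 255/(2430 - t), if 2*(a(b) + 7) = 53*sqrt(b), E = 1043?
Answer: -23771/119462 - 53*sqrt(41)/1372 ≈ -0.44633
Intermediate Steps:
t = 1211 (t = 1043 + 168 = 1211)
a(b) = -7 + 53*sqrt(b)/2 (a(b) = -7 + (53*sqrt(b))/2 = -7 + 53*sqrt(b)/2)
a(41)/(-686) - 255/(2430 - t) = (-7 + 53*sqrt(41)/2)/(-686) - 255/(2430 - 1*1211) = (-7 + 53*sqrt(41)/2)*(-1/686) - 255/(2430 - 1211) = (1/98 - 53*sqrt(41)/1372) - 255/1219 = -23771/119462 - 53*sqrt(41)/1372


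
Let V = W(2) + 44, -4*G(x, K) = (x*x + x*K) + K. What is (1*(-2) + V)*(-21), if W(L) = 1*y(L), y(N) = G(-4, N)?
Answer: -1659/2 ≈ -829.50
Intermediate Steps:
G(x, K) = -K/4 - x²/4 - K*x/4 (G(x, K) = -((x*x + x*K) + K)/4 = -((x² + K*x) + K)/4 = -(K + x² + K*x)/4 = -K/4 - x²/4 - K*x/4)
y(N) = -4 + 3*N/4 (y(N) = -N/4 - ¼*(-4)² - ¼*N*(-4) = -N/4 - ¼*16 + N = -N/4 - 4 + N = -4 + 3*N/4)
W(L) = -4 + 3*L/4 (W(L) = 1*(-4 + 3*L/4) = -4 + 3*L/4)
V = 83/2 (V = (-4 + (¾)*2) + 44 = (-4 + 3/2) + 44 = -5/2 + 44 = 83/2 ≈ 41.500)
(1*(-2) + V)*(-21) = (1*(-2) + 83/2)*(-21) = (-2 + 83/2)*(-21) = (79/2)*(-21) = -1659/2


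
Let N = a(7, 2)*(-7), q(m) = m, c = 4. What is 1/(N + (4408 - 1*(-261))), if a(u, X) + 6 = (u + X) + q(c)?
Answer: 1/4620 ≈ 0.00021645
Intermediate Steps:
a(u, X) = -2 + X + u (a(u, X) = -6 + ((u + X) + 4) = -6 + ((X + u) + 4) = -6 + (4 + X + u) = -2 + X + u)
N = -49 (N = (-2 + 2 + 7)*(-7) = 7*(-7) = -49)
1/(N + (4408 - 1*(-261))) = 1/(-49 + (4408 - 1*(-261))) = 1/(-49 + (4408 + 261)) = 1/(-49 + 4669) = 1/4620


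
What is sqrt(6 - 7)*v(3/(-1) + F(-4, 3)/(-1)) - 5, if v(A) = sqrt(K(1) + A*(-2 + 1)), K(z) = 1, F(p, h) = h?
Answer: -5 + I*sqrt(7) ≈ -5.0 + 2.6458*I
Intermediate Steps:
v(A) = sqrt(1 - A) (v(A) = sqrt(1 + A*(-2 + 1)) = sqrt(1 + A*(-1)) = sqrt(1 - A))
sqrt(6 - 7)*v(3/(-1) + F(-4, 3)/(-1)) - 5 = sqrt(6 - 7)*sqrt(1 - (3/(-1) + 3/(-1))) - 5 = sqrt(-1)*sqrt(1 - (3*(-1) + 3*(-1))) - 5 = I*sqrt(1 - (-3 - 3)) - 5 = I*sqrt(1 - 1*(-6)) - 5 = I*sqrt(1 + 6) - 5 = I*sqrt(7) - 5 = -5 + I*sqrt(7)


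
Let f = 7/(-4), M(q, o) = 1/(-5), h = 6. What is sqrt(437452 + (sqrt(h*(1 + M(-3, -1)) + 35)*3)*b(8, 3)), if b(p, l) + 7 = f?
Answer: sqrt(1749808 - 21*sqrt(995))/2 ≈ 661.28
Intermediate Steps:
M(q, o) = -1/5
f = -7/4 (f = 7*(-1/4) = -7/4 ≈ -1.7500)
b(p, l) = -35/4 (b(p, l) = -7 - 7/4 = -35/4)
sqrt(437452 + (sqrt(h*(1 + M(-3, -1)) + 35)*3)*b(8, 3)) = sqrt(437452 + (sqrt(6*(1 - 1/5) + 35)*3)*(-35/4)) = sqrt(437452 + (sqrt(6*(4/5) + 35)*3)*(-35/4)) = sqrt(437452 + (sqrt(24/5 + 35)*3)*(-35/4)) = sqrt(437452 + (sqrt(199/5)*3)*(-35/4)) = sqrt(437452 + ((sqrt(995)/5)*3)*(-35/4)) = sqrt(437452 + (3*sqrt(995)/5)*(-35/4)) = sqrt(437452 - 21*sqrt(995)/4)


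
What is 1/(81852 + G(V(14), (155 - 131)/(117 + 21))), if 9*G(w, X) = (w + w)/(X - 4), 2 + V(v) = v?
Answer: 33/2701093 ≈ 1.2217e-5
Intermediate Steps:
V(v) = -2 + v
G(w, X) = 2*w/(9*(-4 + X)) (G(w, X) = ((w + w)/(X - 4))/9 = ((2*w)/(-4 + X))/9 = (2*w/(-4 + X))/9 = 2*w/(9*(-4 + X)))
1/(81852 + G(V(14), (155 - 131)/(117 + 21))) = 1/(81852 + 2*(-2 + 14)/(9*(-4 + (155 - 131)/(117 + 21)))) = 1/(81852 + (2/9)*12/(-4 + 24/138)) = 1/(81852 + (2/9)*12/(-4 + 24*(1/138))) = 1/(81852 + (2/9)*12/(-4 + 4/23)) = 1/(81852 + (2/9)*12/(-88/23)) = 1/(81852 + (2/9)*12*(-23/88)) = 1/(81852 - 23/33) = 1/(2701093/33) = 33/2701093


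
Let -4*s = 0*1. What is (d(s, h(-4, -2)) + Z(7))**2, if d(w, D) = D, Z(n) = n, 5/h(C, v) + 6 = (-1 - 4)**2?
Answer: 19044/361 ≈ 52.753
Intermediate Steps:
h(C, v) = 5/19 (h(C, v) = 5/(-6 + (-1 - 4)**2) = 5/(-6 + (-5)**2) = 5/(-6 + 25) = 5/19)
s = 0 (s = -0 = -1/4*0 = 0)
(d(s, h(-4, -2)) + Z(7))**2 = (5/19 + 7)**2 = (138/19)**2 = 19044/361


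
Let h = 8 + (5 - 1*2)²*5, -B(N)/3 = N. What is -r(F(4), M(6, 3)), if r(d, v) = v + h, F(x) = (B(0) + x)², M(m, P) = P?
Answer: -56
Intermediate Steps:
B(N) = -3*N
h = 53 (h = 8 + (5 - 2)²*5 = 8 + 3²*5 = 8 + 9*5 = 8 + 45 = 53)
F(x) = x² (F(x) = (-3*0 + x)² = (0 + x)² = x²)
r(d, v) = 53 + v (r(d, v) = v + 53 = 53 + v)
-r(F(4), M(6, 3)) = -(53 + 3) = -1*56 = -56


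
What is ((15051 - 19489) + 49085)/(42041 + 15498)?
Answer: 44647/57539 ≈ 0.77594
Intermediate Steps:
((15051 - 19489) + 49085)/(42041 + 15498) = (-4438 + 49085)/57539 = 44647*(1/57539) = 44647/57539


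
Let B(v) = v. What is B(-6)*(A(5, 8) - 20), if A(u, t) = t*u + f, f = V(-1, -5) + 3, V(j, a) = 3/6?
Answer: -141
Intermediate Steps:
V(j, a) = 1/2 (V(j, a) = 3*(1/6) = 1/2)
f = 7/2 (f = 1/2 + 3 = 7/2 ≈ 3.5000)
A(u, t) = 7/2 + t*u (A(u, t) = t*u + 7/2 = 7/2 + t*u)
B(-6)*(A(5, 8) - 20) = -6*((7/2 + 8*5) - 20) = -6*((7/2 + 40) - 20) = -6*(87/2 - 20) = -6*47/2 = -141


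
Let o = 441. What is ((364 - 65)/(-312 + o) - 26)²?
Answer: 9333025/16641 ≈ 560.84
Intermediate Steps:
((364 - 65)/(-312 + o) - 26)² = ((364 - 65)/(-312 + 441) - 26)² = (299/129 - 26)² = (-3055/129)² = 9333025/16641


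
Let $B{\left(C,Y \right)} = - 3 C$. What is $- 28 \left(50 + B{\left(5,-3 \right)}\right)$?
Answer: $-980$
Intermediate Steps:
$- 28 \left(50 + B{\left(5,-3 \right)}\right) = - 28 \left(50 - 15\right) = \left(-28\right) 35 = -980$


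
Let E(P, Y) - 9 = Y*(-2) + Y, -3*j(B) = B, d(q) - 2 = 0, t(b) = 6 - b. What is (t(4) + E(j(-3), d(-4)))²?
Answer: 81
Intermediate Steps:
d(q) = 2 (d(q) = 2 + 0 = 2)
j(B) = -B/3
E(P, Y) = 9 - Y (E(P, Y) = 9 + (Y*(-2) + Y) = 9 + (-2*Y + Y) = 9 - Y)
(t(4) + E(j(-3), d(-4)))² = ((6 - 1*4) + (9 - 1*2))² = ((6 - 4) + (9 - 2))² = (2 + 7)² = 9² = 81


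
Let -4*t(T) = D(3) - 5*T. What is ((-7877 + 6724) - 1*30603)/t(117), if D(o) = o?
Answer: -63512/291 ≈ -218.25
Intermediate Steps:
t(T) = -3/4 + 5*T/4 (t(T) = -(3 - 5*T)/4 = -3/4 + 5*T/4)
((-7877 + 6724) - 1*30603)/t(117) = ((-7877 + 6724) - 1*30603)/(-3/4 + (5/4)*117) = (-1153 - 30603)/(-3/4 + 585/4) = -31756/291/2 = -31756*2/291 = -63512/291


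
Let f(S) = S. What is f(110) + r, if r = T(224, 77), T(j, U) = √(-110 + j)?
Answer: 110 + √114 ≈ 120.68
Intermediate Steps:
r = √114 (r = √(-110 + 224) = √114 ≈ 10.677)
f(110) + r = 110 + √114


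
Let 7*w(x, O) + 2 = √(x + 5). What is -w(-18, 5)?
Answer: 2/7 - I*√13/7 ≈ 0.28571 - 0.51508*I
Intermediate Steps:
w(x, O) = -2/7 + √(5 + x)/7 (w(x, O) = -2/7 + √(x + 5)/7 = -2/7 + √(5 + x)/7)
-w(-18, 5) = -(-2/7 + √(5 - 18)/7) = -(-2/7 + √(-13)/7) = -(-2/7 + (I*√13)/7) = -(-2/7 + I*√13/7) = 2/7 - I*√13/7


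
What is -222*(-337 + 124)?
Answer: 47286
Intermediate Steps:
-222*(-337 + 124) = -222*(-213) = 47286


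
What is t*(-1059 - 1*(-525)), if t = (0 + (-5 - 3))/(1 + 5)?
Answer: 712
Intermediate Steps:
t = -4/3 (t = (0 - 8)/6 = -8*⅙ = -4/3 ≈ -1.3333)
t*(-1059 - 1*(-525)) = -4*(-1059 - 1*(-525))/3 = -4*(-1059 + 525)/3 = -4/3*(-534) = 712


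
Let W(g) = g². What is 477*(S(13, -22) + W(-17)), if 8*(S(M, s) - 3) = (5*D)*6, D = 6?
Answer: 300033/2 ≈ 1.5002e+5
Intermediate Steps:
S(M, s) = 51/2 (S(M, s) = 3 + ((5*6)*6)/8 = 3 + (30*6)/8 = 3 + (⅛)*180 = 3 + 45/2 = 51/2)
477*(S(13, -22) + W(-17)) = 477*(51/2 + (-17)²) = 477*(51/2 + 289) = 477*(629/2) = 300033/2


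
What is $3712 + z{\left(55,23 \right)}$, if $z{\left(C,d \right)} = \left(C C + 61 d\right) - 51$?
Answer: $8089$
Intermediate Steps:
$z{\left(C,d \right)} = -51 + C^{2} + 61 d$ ($z{\left(C,d \right)} = \left(C^{2} + 61 d\right) - 51 = -51 + C^{2} + 61 d$)
$3712 + z{\left(55,23 \right)} = 3712 + \left(-51 + 55^{2} + 61 \cdot 23\right) = 3712 + \left(-51 + 3025 + 1403\right) = 3712 + 4377 = 8089$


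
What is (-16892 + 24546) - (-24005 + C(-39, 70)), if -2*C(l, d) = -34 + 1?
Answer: 63285/2 ≈ 31643.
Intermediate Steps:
C(l, d) = 33/2 (C(l, d) = -(-34 + 1)/2 = -1/2*(-33) = 33/2)
(-16892 + 24546) - (-24005 + C(-39, 70)) = (-16892 + 24546) - (-24005 + 33/2) = 7654 - 1*(-47977/2) = 7654 + 47977/2 = 63285/2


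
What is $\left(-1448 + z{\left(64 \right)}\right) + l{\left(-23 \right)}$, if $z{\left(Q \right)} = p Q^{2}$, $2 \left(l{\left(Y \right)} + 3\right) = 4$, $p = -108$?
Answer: $-443817$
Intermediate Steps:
$l{\left(Y \right)} = -1$ ($l{\left(Y \right)} = -3 + \frac{1}{2} \cdot 4 = -3 + 2 = -1$)
$z{\left(Q \right)} = - 108 Q^{2}$
$\left(-1448 + z{\left(64 \right)}\right) + l{\left(-23 \right)} = \left(-1448 - 108 \cdot 64^{2}\right) - 1 = \left(-1448 - 442368\right) - 1 = -443816 - 1 = -443817$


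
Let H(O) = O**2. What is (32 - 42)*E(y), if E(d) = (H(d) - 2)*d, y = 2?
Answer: -40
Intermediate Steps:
E(d) = d*(-2 + d**2) (E(d) = (d**2 - 2)*d = (-2 + d**2)*d = d*(-2 + d**2))
(32 - 42)*E(y) = (32 - 42)*(2*(-2 + 2**2)) = -20*(-2 + 4) = -20*2 = -10*4 = -40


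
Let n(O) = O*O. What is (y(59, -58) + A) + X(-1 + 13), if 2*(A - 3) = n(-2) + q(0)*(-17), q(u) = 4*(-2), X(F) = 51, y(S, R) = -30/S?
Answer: 7286/59 ≈ 123.49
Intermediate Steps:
n(O) = O**2
q(u) = -8
A = 73 (A = 3 + ((-2)**2 - 8*(-17))/2 = 3 + (4 + 136)/2 = 3 + (1/2)*140 = 3 + 70 = 73)
(y(59, -58) + A) + X(-1 + 13) = (-30/59 + 73) + 51 = 4277/59 + 51 = 7286/59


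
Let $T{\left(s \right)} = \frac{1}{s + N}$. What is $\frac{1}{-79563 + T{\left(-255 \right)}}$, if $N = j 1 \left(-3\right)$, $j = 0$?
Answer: $- \frac{255}{20288566} \approx -1.2569 \cdot 10^{-5}$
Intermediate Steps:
$N = 0$ ($N = 0 \cdot 1 \left(-3\right) = 0 \left(-3\right) = 0$)
$T{\left(s \right)} = \frac{1}{s}$ ($T{\left(s \right)} = \frac{1}{s + 0} = \frac{1}{s}$)
$\frac{1}{-79563 + T{\left(-255 \right)}} = \frac{1}{-79563 + \frac{1}{-255}} = \frac{1}{-79563 - \frac{1}{255}} = \frac{1}{- \frac{20288566}{255}} = - \frac{255}{20288566}$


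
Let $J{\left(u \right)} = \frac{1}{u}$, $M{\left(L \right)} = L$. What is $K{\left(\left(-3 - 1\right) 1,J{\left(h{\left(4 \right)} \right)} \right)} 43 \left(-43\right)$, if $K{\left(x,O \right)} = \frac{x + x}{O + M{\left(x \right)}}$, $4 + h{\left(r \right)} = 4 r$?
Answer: $- \frac{177504}{47} \approx -3776.7$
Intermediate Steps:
$h{\left(r \right)} = -4 + 4 r$
$K{\left(x,O \right)} = \frac{2 x}{O + x}$ ($K{\left(x,O \right)} = \frac{x + x}{O + x} = \frac{2 x}{O + x}$)
$K{\left(\left(-3 - 1\right) 1,J{\left(h{\left(4 \right)} \right)} \right)} 43 \left(-43\right) = \frac{2 \left(-3 - 1\right) 1}{\frac{1}{-4 + 4 \cdot 4} + \left(-3 - 1\right) 1} \cdot 43 \left(-43\right) = \frac{2 \left(\left(-4\right) 1\right)}{\frac{1}{-4 + 16} - 4} \cdot 43 \left(-43\right) = 2 \left(-4\right) \frac{1}{\frac{1}{12} - 4} \cdot 43 \left(-43\right) = 2 \left(-4\right) \frac{1}{- \frac{47}{12}} \cdot 43 \left(-43\right) = 2 \left(-4\right) \left(- \frac{12}{47}\right) 43 \left(-43\right) = \frac{96}{47} \cdot 43 \left(-43\right) = \frac{4128}{47} \left(-43\right) = - \frac{177504}{47}$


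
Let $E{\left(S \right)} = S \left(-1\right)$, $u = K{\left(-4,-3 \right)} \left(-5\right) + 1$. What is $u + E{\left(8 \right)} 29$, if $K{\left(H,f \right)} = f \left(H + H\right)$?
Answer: $-351$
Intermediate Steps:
$K{\left(H,f \right)} = 2 H f$ ($K{\left(H,f \right)} = f 2 H = 2 H f$)
$u = -119$ ($u = 2 \left(-4\right) \left(-3\right) \left(-5\right) + 1 = 24 \left(-5\right) + 1 = -120 + 1 = -119$)
$E{\left(S \right)} = - S$
$u + E{\left(8 \right)} 29 = -119 + \left(-1\right) 8 \cdot 29 = -119 - 232 = -351$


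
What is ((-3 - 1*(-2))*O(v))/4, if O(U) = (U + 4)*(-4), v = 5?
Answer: 9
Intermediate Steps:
O(U) = -16 - 4*U (O(U) = (4 + U)*(-4) = -16 - 4*U)
((-3 - 1*(-2))*O(v))/4 = ((-3 - 1*(-2))*(-16 - 4*5))/4 = ((-3 + 2)*(-16 - 20))*(¼) = -1*(-36)*(¼) = 36*(¼) = 9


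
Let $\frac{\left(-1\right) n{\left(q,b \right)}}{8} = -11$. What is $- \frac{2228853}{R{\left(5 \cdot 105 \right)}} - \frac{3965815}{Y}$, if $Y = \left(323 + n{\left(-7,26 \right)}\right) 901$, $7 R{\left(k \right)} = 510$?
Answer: $- \frac{113325569581}{3703110} \approx -30603.0$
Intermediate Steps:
$n{\left(q,b \right)} = 88$ ($n{\left(q,b \right)} = \left(-8\right) \left(-11\right) = 88$)
$R{\left(k \right)} = \frac{510}{7}$ ($R{\left(k \right)} = \frac{1}{7} \cdot 510 = \frac{510}{7}$)
$Y = 370311$ ($Y = \left(323 + 88\right) 901 = 411 \cdot 901 = 370311$)
$- \frac{2228853}{R{\left(5 \cdot 105 \right)}} - \frac{3965815}{Y} = - \frac{2228853}{\frac{510}{7}} - \frac{3965815}{370311} = \left(-2228853\right) \frac{7}{510} - \frac{3965815}{370311} = - \frac{305921}{10} - \frac{3965815}{370311} = - \frac{113325569581}{3703110}$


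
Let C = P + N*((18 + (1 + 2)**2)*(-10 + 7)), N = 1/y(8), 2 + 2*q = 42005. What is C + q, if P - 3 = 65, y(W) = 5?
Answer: 210533/10 ≈ 21053.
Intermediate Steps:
q = 42003/2 (q = -1 + (1/2)*42005 = -1 + 42005/2 = 42003/2 ≈ 21002.)
P = 68 (P = 3 + 65 = 68)
N = 1/5 ≈ 0.20000
C = 259/5 (C = 68 + ((18 + (1 + 2)**2)*(-10 + 7))/5 = 68 + ((18 + 3**2)*(-3))/5 = 68 + ((18 + 9)*(-3))/5 = 68 + (27*(-3))/5 = 68 + (1/5)*(-81) = 68 - 81/5 = 259/5 ≈ 51.800)
C + q = 259/5 + 42003/2 = 210533/10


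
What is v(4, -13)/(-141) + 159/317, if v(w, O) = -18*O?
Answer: -17253/14899 ≈ -1.1580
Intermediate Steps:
v(4, -13)/(-141) + 159/317 = -18*(-13)/(-141) + 159/317 = 234*(-1/141) + 159*(1/317) = -78/47 + 159/317 = -17253/14899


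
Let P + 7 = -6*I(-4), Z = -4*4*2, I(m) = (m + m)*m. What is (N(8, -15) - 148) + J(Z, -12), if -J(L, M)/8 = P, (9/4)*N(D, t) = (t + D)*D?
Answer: 12772/9 ≈ 1419.1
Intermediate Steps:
I(m) = 2*m² (I(m) = (2*m)*m = 2*m²)
N(D, t) = 4*D*(D + t)/9 (N(D, t) = 4*((t + D)*D)/9 = 4*((D + t)*D)/9 = 4*(D*(D + t))/9 = 4*D*(D + t)/9)
Z = -32 (Z = -16*2 = -32)
P = -199 (P = -7 - 12*(-4)² = -7 - 12*16 = -7 - 6*32 = -7 - 192 = -199)
J(L, M) = 1592 (J(L, M) = -8*(-199) = 1592)
(N(8, -15) - 148) + J(Z, -12) = ((4/9)*8*(8 - 15) - 148) + 1592 = ((4/9)*8*(-7) - 148) + 1592 = (-224/9 - 148) + 1592 = -1556/9 + 1592 = 12772/9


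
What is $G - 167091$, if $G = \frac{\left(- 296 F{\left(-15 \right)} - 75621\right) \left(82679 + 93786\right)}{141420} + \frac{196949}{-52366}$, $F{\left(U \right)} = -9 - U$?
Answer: $- \frac{65088149871651}{246853324} \approx -2.6367 \cdot 10^{5}$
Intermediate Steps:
$G = - \frac{23841181111167}{246853324}$ ($G = \frac{\left(- 296 \left(-9 - -15\right) - 75621\right) \left(82679 + 93786\right)}{141420} + \frac{196949}{-52366} = \left(- 296 \left(-9 + 15\right) - 75621\right) 176465 \cdot \frac{1}{141420} + 196949 \left(- \frac{1}{52366}\right) = \left(\left(-296\right) 6 - 75621\right) 176465 \cdot \frac{1}{141420} - \frac{196949}{52366} = \left(-1776 - 75621\right) 176465 \cdot \frac{1}{141420} - \frac{196949}{52366} = \left(-77397\right) 176465 \cdot \frac{1}{141420} - \frac{196949}{52366} = \left(-13657861605\right) \frac{1}{141420} - \frac{196949}{52366} = - \frac{910524107}{9428} - \frac{196949}{52366} = - \frac{23841181111167}{246853324} \approx -96580.0$)
$G - 167091 = - \frac{23841181111167}{246853324} - 167091 = - \frac{65088149871651}{246853324}$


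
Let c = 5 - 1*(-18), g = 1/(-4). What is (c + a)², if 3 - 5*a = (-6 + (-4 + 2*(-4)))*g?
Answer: 51529/100 ≈ 515.29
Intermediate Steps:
g = -¼ (g = 1*(-¼) = -¼ ≈ -0.25000)
c = 23 (c = 5 + 18 = 23)
a = -3/10 (a = ⅗ - (-6 + (-4 + 2*(-4)))*(-1)/(5*4) = ⅗ - (-6 + (-4 - 8))*(-1)/(5*4) = ⅗ - (-6 - 12)*(-1)/(5*4) = ⅗ - (-18)*(-1)/(5*4) = ⅗ - ⅕*9/2 = ⅗ - 9/10 = -3/10 ≈ -0.30000)
(c + a)² = (23 - 3/10)² = (227/10)² = 51529/100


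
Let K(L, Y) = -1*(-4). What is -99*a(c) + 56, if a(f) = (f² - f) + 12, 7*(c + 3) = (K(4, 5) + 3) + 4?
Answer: -72298/49 ≈ -1475.5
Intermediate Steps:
K(L, Y) = 4
c = -10/7 (c = -3 + ((4 + 3) + 4)/7 = -3 + (7 + 4)/7 = -3 + (⅐)*11 = -3 + 11/7 = -10/7 ≈ -1.4286)
a(f) = 12 + f² - f
-99*a(c) + 56 = -99*(12 + (-10/7)² - 1*(-10/7)) + 56 = -99*(12 + 100/49 + 10/7) + 56 = -99*758/49 + 56 = -75042/49 + 56 = -72298/49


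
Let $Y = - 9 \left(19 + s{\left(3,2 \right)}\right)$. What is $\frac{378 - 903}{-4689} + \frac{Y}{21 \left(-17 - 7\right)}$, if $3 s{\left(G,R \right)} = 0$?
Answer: $\frac{39497}{87528} \approx 0.45125$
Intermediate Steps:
$s{\left(G,R \right)} = 0$ ($s{\left(G,R \right)} = \frac{1}{3} \cdot 0 = 0$)
$Y = -171$ ($Y = - 9 \left(19 + 0\right) = \left(-9\right) 19 = -171$)
$\frac{378 - 903}{-4689} + \frac{Y}{21 \left(-17 - 7\right)} = \frac{378 - 903}{-4689} - \frac{171}{21 \left(-17 - 7\right)} = \left(378 - 903\right) \left(- \frac{1}{4689}\right) - \frac{171}{21 \left(-24\right)} = \left(-525\right) \left(- \frac{1}{4689}\right) - \frac{171}{-504} = \frac{175}{1563} - - \frac{19}{56} = \frac{175}{1563} + \frac{19}{56} = \frac{39497}{87528}$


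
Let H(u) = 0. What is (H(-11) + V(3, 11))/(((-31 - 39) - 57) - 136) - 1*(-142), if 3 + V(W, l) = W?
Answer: 142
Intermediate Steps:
V(W, l) = -3 + W
(H(-11) + V(3, 11))/(((-31 - 39) - 57) - 136) - 1*(-142) = (0 + (-3 + 3))/(((-31 - 39) - 57) - 136) - 1*(-142) = (0 + 0)/((-70 - 57) - 136) + 142 = 0/(-127 - 136) + 142 = 0/(-263) + 142 = 0*(-1/263) + 142 = 0 + 142 = 142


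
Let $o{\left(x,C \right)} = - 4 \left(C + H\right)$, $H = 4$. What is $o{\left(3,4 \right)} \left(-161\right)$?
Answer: $5152$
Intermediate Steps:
$o{\left(x,C \right)} = -16 - 4 C$ ($o{\left(x,C \right)} = - 4 \left(C + 4\right) = - 4 \left(4 + C\right) = -16 - 4 C$)
$o{\left(3,4 \right)} \left(-161\right) = \left(-16 - 16\right) \left(-161\right) = \left(-32\right) \left(-161\right) = 5152$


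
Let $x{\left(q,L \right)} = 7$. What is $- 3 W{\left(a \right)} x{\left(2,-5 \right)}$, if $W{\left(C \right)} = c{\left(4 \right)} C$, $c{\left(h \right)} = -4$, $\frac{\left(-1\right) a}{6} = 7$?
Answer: $-3528$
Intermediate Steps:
$a = -42$ ($a = \left(-6\right) 7 = -42$)
$W{\left(C \right)} = - 4 C$
$- 3 W{\left(a \right)} x{\left(2,-5 \right)} = - 3 \left(\left(-4\right) \left(-42\right)\right) 7 = \left(-3\right) 168 \cdot 7 = \left(-504\right) 7 = -3528$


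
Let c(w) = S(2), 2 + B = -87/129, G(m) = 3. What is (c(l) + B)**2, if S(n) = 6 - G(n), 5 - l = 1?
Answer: 196/1849 ≈ 0.10600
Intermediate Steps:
l = 4 (l = 5 - 1*1 = 5 - 1 = 4)
B = -115/43 (B = -2 - 87/129 = -2 - 87*1/129 = -2 - 29/43 = -115/43 ≈ -2.6744)
S(n) = 3 (S(n) = 6 - 1*3 = 6 - 3 = 3)
c(w) = 3
(c(l) + B)**2 = (3 - 115/43)**2 = (14/43)**2 = 196/1849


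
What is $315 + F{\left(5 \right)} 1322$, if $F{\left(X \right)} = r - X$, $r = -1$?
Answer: $-7617$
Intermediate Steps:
$F{\left(X \right)} = -1 - X$
$315 + F{\left(5 \right)} 1322 = 315 + \left(-1 - 5\right) 1322 = 315 - 7932 = -7617$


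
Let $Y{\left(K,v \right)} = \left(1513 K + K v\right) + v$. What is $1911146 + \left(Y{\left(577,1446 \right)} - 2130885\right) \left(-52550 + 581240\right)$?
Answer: $-223156023094$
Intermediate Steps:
$Y{\left(K,v \right)} = v + 1513 K + K v$
$1911146 + \left(Y{\left(577,1446 \right)} - 2130885\right) \left(-52550 + 581240\right) = 1911146 + \left(\left(1446 + 1513 \cdot 577 + 577 \cdot 1446\right) - 2130885\right) \left(-52550 + 581240\right) = 1911146 + \left(\left(1446 + 873001 + 834342\right) - 2130885\right) 528690 = 1911146 + \left(1708789 - 2130885\right) 528690 = 1911146 - 223157934240 = -223156023094$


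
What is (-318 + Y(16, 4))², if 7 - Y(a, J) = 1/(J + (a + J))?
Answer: 55726225/576 ≈ 96747.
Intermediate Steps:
Y(a, J) = 7 - 1/(a + 2*J) (Y(a, J) = 7 - 1/(J + (a + J)) = 7 - 1/(J + (J + a)) = 7 - 1/(a + 2*J))
(-318 + Y(16, 4))² = (-318 + (-1 + 7*16 + 14*4)/(16 + 2*4))² = (-318 + (-1 + 112 + 56)/(16 + 8))² = (-318 + 167/24)² = (-7465/24)² = 55726225/576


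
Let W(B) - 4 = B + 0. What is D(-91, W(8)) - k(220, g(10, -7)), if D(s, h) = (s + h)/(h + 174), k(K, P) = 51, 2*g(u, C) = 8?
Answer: -9565/186 ≈ -51.425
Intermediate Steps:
g(u, C) = 4 (g(u, C) = (1/2)*8 = 4)
W(B) = 4 + B (W(B) = 4 + (B + 0) = 4 + B)
D(s, h) = (h + s)/(174 + h)
D(-91, W(8)) - k(220, g(10, -7)) = ((4 + 8) - 91)/(174 + (4 + 8)) - 1*51 = (12 - 91)/(174 + 12) - 51 = -79/186 - 51 = -9565/186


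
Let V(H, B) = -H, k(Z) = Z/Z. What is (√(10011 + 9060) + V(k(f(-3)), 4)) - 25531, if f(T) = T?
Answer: -25532 + 3*√2119 ≈ -25394.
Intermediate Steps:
k(Z) = 1
(√(10011 + 9060) + V(k(f(-3)), 4)) - 25531 = (√(10011 + 9060) - 1*1) - 25531 = (√19071 - 1) - 25531 = (3*√2119 - 1) - 25531 = (-1 + 3*√2119) - 25531 = -25532 + 3*√2119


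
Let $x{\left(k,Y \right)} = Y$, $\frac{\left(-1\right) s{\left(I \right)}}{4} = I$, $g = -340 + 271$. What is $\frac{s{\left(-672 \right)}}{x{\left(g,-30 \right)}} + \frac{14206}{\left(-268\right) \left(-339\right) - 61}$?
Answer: $- \frac{40603338}{453955} \approx -89.443$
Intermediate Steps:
$g = -69$
$s{\left(I \right)} = - 4 I$
$\frac{s{\left(-672 \right)}}{x{\left(g,-30 \right)}} + \frac{14206}{\left(-268\right) \left(-339\right) - 61} = \frac{\left(-4\right) \left(-672\right)}{-30} + \frac{14206}{\left(-268\right) \left(-339\right) - 61} = 2688 \left(- \frac{1}{30}\right) + \frac{14206}{90852 - 61} = - \frac{448}{5} + \frac{14206}{90791} = - \frac{40603338}{453955}$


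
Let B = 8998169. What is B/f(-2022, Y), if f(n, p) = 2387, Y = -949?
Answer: 8998169/2387 ≈ 3769.7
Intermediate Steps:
B/f(-2022, Y) = 8998169/2387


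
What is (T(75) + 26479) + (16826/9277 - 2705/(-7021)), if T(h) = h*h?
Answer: 2091199290599/65133817 ≈ 32106.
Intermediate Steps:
T(h) = h²
(T(75) + 26479) + (16826/9277 - 2705/(-7021)) = (75² + 26479) + (16826/9277 - 2705/(-7021)) = (5625 + 26479) + (16826*(1/9277) - 2705*(-1/7021)) = 32104 + (16826/9277 + 2705/7021) = 32104 + 143229631/65133817 = 2091199290599/65133817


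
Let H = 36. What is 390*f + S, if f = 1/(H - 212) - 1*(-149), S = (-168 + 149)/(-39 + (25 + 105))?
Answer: 465325463/8008 ≈ 58108.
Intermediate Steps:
S = -19/91 (S = -19/(-39 + 130) = -19/91 ≈ -0.20879)
f = 26223/176 (f = 1/(36 - 212) - 1*(-149) = 1/(-176) + 149 = -1/176 + 149 = 26223/176 ≈ 148.99)
390*f + S = 390*(26223/176) - 19/91 = 5113485/88 - 19/91 = 465325463/8008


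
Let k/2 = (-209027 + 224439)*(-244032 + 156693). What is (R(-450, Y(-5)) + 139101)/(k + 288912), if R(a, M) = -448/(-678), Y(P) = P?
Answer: -47155463/912536615736 ≈ -5.1675e-5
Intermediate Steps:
R(a, M) = 224/339 (R(a, M) = -448*(-1/678) = 224/339)
k = -2692137336 (k = 2*((-209027 + 224439)*(-244032 + 156693)) = 2*(15412*(-87339)) = 2*(-1346068668) = -2692137336)
(R(-450, Y(-5)) + 139101)/(k + 288912) = (224/339 + 139101)/(-2692137336 + 288912) = (47155463/339)/(-2691848424) = (47155463/339)*(-1/2691848424) = -47155463/912536615736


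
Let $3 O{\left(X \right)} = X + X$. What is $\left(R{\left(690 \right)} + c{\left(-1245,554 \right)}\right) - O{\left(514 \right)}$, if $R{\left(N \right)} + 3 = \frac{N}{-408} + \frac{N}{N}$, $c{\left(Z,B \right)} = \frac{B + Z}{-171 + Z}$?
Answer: $- \frac{8325779}{24072} \approx -345.87$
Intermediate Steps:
$c{\left(Z,B \right)} = \frac{B + Z}{-171 + Z}$
$R{\left(N \right)} = -2 - \frac{N}{408}$ ($R{\left(N \right)} = -3 + \left(\frac{N}{-408} + \frac{N}{N}\right) = -3 + \left(N \left(- \frac{1}{408}\right) + 1\right) = -3 - \left(-1 + \frac{N}{408}\right) = -2 - \frac{N}{408}$)
$O{\left(X \right)} = \frac{2 X}{3}$ ($O{\left(X \right)} = \frac{X + X}{3} = \frac{2 X}{3}$)
$\left(R{\left(690 \right)} + c{\left(-1245,554 \right)}\right) - O{\left(514 \right)} = \left(\left(-2 - \frac{115}{68}\right) + \frac{554 - 1245}{-171 - 1245}\right) - \frac{2}{3} \cdot 514 = \left(\left(-2 - \frac{115}{68}\right) + \frac{1}{-1416} \left(-691\right)\right) - \frac{1028}{3} = \left(- \frac{251}{68} - - \frac{691}{1416}\right) - \frac{1028}{3} = \left(- \frac{251}{68} + \frac{691}{1416}\right) - \frac{1028}{3} = - \frac{77107}{24072} - \frac{1028}{3} = - \frac{8325779}{24072}$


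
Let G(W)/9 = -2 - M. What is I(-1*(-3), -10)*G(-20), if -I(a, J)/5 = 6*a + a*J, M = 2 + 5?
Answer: -4860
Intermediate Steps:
M = 7
I(a, J) = -30*a - 5*J*a (I(a, J) = -5*(6*a + a*J) = -5*(6*a + J*a) = -30*a - 5*J*a)
G(W) = -81 (G(W) = 9*(-2 - 1*7) = 9*(-2 - 7) = 9*(-9) = -81)
I(-1*(-3), -10)*G(-20) = -5*(-1*(-3))*(6 - 10)*(-81) = -5*3*(-4)*(-81) = 60*(-81) = -4860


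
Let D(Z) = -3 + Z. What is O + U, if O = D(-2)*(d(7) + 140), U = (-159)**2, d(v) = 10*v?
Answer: 24231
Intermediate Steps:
U = 25281
O = -1050 (O = (-3 - 2)*(10*7 + 140) = -5*(70 + 140) = -5*210 = -1050)
O + U = -1050 + 25281 = 24231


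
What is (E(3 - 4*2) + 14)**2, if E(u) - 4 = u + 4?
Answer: 289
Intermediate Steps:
E(u) = 8 + u (E(u) = 4 + (u + 4) = 4 + (4 + u) = 8 + u)
(E(3 - 4*2) + 14)**2 = ((8 + (3 - 4*2)) + 14)**2 = ((8 + (3 - 8)) + 14)**2 = ((8 - 5) + 14)**2 = (3 + 14)**2 = 17**2 = 289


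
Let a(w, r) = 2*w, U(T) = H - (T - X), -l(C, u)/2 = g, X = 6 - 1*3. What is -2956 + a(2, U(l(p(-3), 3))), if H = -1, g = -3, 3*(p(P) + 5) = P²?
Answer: -2952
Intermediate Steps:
X = 3 (X = 6 - 3 = 3)
p(P) = -5 + P²/3
l(C, u) = 6 (l(C, u) = -2*(-3) = 6)
U(T) = 2 - T (U(T) = -1 - (T - 1*3) = -1 - (T - 3) = -1 - (-3 + T) = -1 + (3 - T) = 2 - T)
-2956 + a(2, U(l(p(-3), 3))) = -2956 + 2*2 = -2956 + 4 = -2952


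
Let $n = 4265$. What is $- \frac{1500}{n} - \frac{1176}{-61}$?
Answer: $\frac{984828}{52033} \approx 18.927$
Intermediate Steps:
$- \frac{1500}{n} - \frac{1176}{-61} = - \frac{1500}{4265} - \frac{1176}{-61} = \left(-1500\right) \frac{1}{4265} - - \frac{1176}{61} = - \frac{300}{853} + \frac{1176}{61} = \frac{984828}{52033}$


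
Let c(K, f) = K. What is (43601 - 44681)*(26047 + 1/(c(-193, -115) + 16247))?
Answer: -225805611060/8027 ≈ -2.8131e+7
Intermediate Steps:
(43601 - 44681)*(26047 + 1/(c(-193, -115) + 16247)) = (43601 - 44681)*(26047 + 1/(-193 + 16247)) = -1080*(26047 + 1/16054) = -1080*418158539/16054 = -225805611060/8027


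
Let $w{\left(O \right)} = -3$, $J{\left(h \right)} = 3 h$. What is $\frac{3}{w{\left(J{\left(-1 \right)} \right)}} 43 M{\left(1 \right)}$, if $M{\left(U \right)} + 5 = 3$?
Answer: $86$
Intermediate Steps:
$M{\left(U \right)} = -2$ ($M{\left(U \right)} = -5 + 3 = -2$)
$\frac{3}{w{\left(J{\left(-1 \right)} \right)}} 43 M{\left(1 \right)} = \frac{3}{-3} \cdot 43 \left(-2\right) = 3 \left(- \frac{1}{3}\right) 43 \left(-2\right) = \left(-1\right) 43 \left(-2\right) = \left(-43\right) \left(-2\right) = 86$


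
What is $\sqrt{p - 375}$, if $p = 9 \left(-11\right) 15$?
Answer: $2 i \sqrt{465} \approx 43.128 i$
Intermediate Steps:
$p = -1485$ ($p = \left(-99\right) 15 = -1485$)
$\sqrt{p - 375} = \sqrt{-1485 - 375} = \sqrt{-1860} = 2 i \sqrt{465}$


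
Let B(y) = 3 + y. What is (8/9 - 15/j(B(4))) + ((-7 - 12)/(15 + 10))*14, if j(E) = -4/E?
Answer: 14849/900 ≈ 16.499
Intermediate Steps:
(8/9 - 15/j(B(4))) + ((-7 - 12)/(15 + 10))*14 = (8/9 - 15/((-4/(3 + 4)))) + ((-7 - 12)/(15 + 10))*14 = (8*(⅑) - 15/((-4/7))) - 19/25*14 = (8/9 - 15/((-4*⅐))) - 19*1/25*14 = (8/9 - 15/(-4/7)) - 19/25*14 = (8/9 - 15*(-7/4)) - 266/25 = (8/9 + 105/4) - 266/25 = 977/36 - 266/25 = 14849/900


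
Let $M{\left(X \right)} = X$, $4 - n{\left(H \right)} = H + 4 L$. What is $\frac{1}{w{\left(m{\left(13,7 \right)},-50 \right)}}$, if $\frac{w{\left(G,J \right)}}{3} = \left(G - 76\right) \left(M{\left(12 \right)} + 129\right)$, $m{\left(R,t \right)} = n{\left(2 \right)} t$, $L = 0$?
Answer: $- \frac{1}{26226} \approx -3.813 \cdot 10^{-5}$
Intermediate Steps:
$n{\left(H \right)} = 4 - H$ ($n{\left(H \right)} = 4 - \left(H + 4 \cdot 0\right) = 4 - \left(H + 0\right) = 4 - H$)
$m{\left(R,t \right)} = 2 t$ ($m{\left(R,t \right)} = \left(4 - 2\right) t = 2 t$)
$w{\left(G,J \right)} = -32148 + 423 G$ ($w{\left(G,J \right)} = 3 \left(G - 76\right) \left(12 + 129\right) = 3 \left(-76 + G\right) 141 = 3 \left(-10716 + 141 G\right) = -32148 + 423 G$)
$\frac{1}{w{\left(m{\left(13,7 \right)},-50 \right)}} = \frac{1}{-32148 + 423 \cdot 2 \cdot 7} = \frac{1}{-32148 + 423 \cdot 14} = \frac{1}{-32148 + 5922} = \frac{1}{-26226} = - \frac{1}{26226}$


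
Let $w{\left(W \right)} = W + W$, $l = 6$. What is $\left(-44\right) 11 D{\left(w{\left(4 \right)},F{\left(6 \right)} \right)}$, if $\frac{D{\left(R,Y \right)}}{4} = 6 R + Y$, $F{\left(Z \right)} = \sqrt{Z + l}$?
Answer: $-92928 - 3872 \sqrt{3} \approx -99635.0$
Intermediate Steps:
$w{\left(W \right)} = 2 W$
$F{\left(Z \right)} = \sqrt{6 + Z}$ ($F{\left(Z \right)} = \sqrt{Z + 6} = \sqrt{6 + Z}$)
$D{\left(R,Y \right)} = 4 Y + 24 R$ ($D{\left(R,Y \right)} = 4 \left(6 R + Y\right) = 4 \left(Y + 6 R\right) = 4 Y + 24 R$)
$\left(-44\right) 11 D{\left(w{\left(4 \right)},F{\left(6 \right)} \right)} = \left(-44\right) 11 \left(4 \sqrt{6 + 6} + 24 \cdot 2 \cdot 4\right) = - 484 \left(4 \sqrt{12} + 24 \cdot 8\right) = - 484 \left(4 \cdot 2 \sqrt{3} + 192\right) = - 484 \left(8 \sqrt{3} + 192\right) = - 484 \left(192 + 8 \sqrt{3}\right) = -92928 - 3872 \sqrt{3}$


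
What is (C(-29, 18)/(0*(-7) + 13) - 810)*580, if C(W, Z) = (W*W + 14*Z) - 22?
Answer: -5486220/13 ≈ -4.2202e+5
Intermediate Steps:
C(W, Z) = -22 + W² + 14*Z (C(W, Z) = (W² + 14*Z) - 22 = -22 + W² + 14*Z)
(C(-29, 18)/(0*(-7) + 13) - 810)*580 = ((-22 + (-29)² + 14*18)/(0*(-7) + 13) - 810)*580 = ((-22 + 841 + 252)/(0 + 13) - 810)*580 = (1071/13 - 810)*580 = -9459/13*580 = -5486220/13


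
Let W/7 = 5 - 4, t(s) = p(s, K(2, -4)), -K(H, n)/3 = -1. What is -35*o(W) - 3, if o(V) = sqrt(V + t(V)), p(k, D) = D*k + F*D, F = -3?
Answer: -3 - 35*sqrt(19) ≈ -155.56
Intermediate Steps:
K(H, n) = 3 (K(H, n) = -3*(-1) = 3)
p(k, D) = -3*D + D*k (p(k, D) = D*k - 3*D = -3*D + D*k)
t(s) = -9 + 3*s (t(s) = 3*(-3 + s) = -9 + 3*s)
W = 7 (W = 7*(5 - 4) = 7*1 = 7)
o(V) = sqrt(-9 + 4*V) (o(V) = sqrt(V + (-9 + 3*V)) = sqrt(-9 + 4*V))
-35*o(W) - 3 = -35*sqrt(-9 + 4*7) - 3 = -35*sqrt(-9 + 28) - 3 = -35*sqrt(19) - 3 = -3 - 35*sqrt(19)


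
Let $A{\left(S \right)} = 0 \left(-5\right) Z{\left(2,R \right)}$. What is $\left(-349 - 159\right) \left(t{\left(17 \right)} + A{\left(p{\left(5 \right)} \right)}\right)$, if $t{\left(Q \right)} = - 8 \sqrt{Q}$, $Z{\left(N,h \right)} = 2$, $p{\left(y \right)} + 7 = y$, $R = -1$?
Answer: $4064 \sqrt{17} \approx 16756.0$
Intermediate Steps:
$p{\left(y \right)} = -7 + y$
$A{\left(S \right)} = 0$ ($A{\left(S \right)} = 0 \left(-5\right) 2 = 0 \cdot 2 = 0$)
$\left(-349 - 159\right) \left(t{\left(17 \right)} + A{\left(p{\left(5 \right)} \right)}\right) = \left(-349 - 159\right) \left(- 8 \sqrt{17} + 0\right) = - 508 \left(- 8 \sqrt{17}\right) = 4064 \sqrt{17}$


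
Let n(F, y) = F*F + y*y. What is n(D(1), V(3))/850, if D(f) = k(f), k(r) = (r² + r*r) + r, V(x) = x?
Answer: 9/425 ≈ 0.021176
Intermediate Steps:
k(r) = r + 2*r² (k(r) = (r² + r²) + r = 2*r² + r = r + 2*r²)
D(f) = f*(1 + 2*f)
n(F, y) = F² + y²
n(D(1), V(3))/850 = ((1*(1 + 2*1))² + 3²)/850 = ((1*(1 + 2))² + 9)*(1/850) = ((1*3)² + 9)*(1/850) = (3² + 9)*(1/850) = (9 + 9)*(1/850) = 18*(1/850) = 9/425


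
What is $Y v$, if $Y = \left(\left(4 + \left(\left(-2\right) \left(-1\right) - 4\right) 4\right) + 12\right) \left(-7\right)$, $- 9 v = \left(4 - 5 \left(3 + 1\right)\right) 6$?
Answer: $- \frac{1792}{3} \approx -597.33$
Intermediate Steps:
$v = \frac{32}{3}$ ($v = - \frac{\left(4 - 5 \left(3 + 1\right)\right) 6}{9} = - \frac{\left(4 - 20\right) 6}{9} = - \frac{\left(-16\right) 6}{9} = \left(- \frac{1}{9}\right) \left(-96\right) = \frac{32}{3} \approx 10.667$)
$Y = -56$ ($Y = \left(\left(4 + \left(2 - 4\right) 4\right) + 12\right) \left(-7\right) = \left(\left(4 - 8\right) + 12\right) \left(-7\right) = \left(-4 + 12\right) \left(-7\right) = 8 \left(-7\right) = -56$)
$Y v = \left(-56\right) \frac{32}{3} = - \frac{1792}{3}$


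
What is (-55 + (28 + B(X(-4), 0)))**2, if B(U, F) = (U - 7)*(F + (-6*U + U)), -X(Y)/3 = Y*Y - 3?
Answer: 80946009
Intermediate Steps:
X(Y) = 9 - 3*Y**2 (X(Y) = -3*(Y*Y - 3) = -3*(Y**2 - 3) = -3*(-3 + Y**2) = 9 - 3*Y**2)
B(U, F) = (-7 + U)*(F - 5*U)
(-55 + (28 + B(X(-4), 0)))**2 = (-55 + (28 + (-7*0 - 5*(9 - 3*(-4)**2)**2 + 35*(9 - 3*(-4)**2) + 0*(9 - 3*(-4)**2))))**2 = (-55 + (28 + (0 - 5*(9 - 3*16)**2 + 35*(9 - 3*16) + 0*(9 - 3*16))))**2 = (-55 + (28 + (0 - 5*(9 - 48)**2 + 35*(9 - 48) + 0*(9 - 48))))**2 = (-55 + (28 + (0 - 5*(-39)**2 + 35*(-39) + 0*(-39))))**2 = (-55 + (28 + (0 - 5*1521 - 1365 + 0)))**2 = (-55 + (28 + (0 - 7605 - 1365 + 0)))**2 = (-55 + (28 - 8970))**2 = (-55 - 8942)**2 = (-8997)**2 = 80946009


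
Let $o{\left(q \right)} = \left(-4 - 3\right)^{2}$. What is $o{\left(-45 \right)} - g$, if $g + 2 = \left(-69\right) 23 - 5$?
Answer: $1643$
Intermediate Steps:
$o{\left(q \right)} = 49$ ($o{\left(q \right)} = \left(-7\right)^{2} = 49$)
$g = -1594$ ($g = -2 - 1592 = -1594$)
$o{\left(-45 \right)} - g = 49 - -1594 = 49 + 1594 = 1643$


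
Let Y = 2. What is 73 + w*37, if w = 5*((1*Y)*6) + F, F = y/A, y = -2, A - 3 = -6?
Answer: 6953/3 ≈ 2317.7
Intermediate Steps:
A = -3 (A = 3 - 6 = -3)
F = ⅔ (F = -2/(-3) = -2*(-⅓) = ⅔ ≈ 0.66667)
w = 182/3 (w = 5*((1*2)*6) + ⅔ = 5*(2*6) + ⅔ = 5*12 + ⅔ = 60 + ⅔ = 182/3 ≈ 60.667)
73 + w*37 = 73 + (182/3)*37 = 73 + 6734/3 = 6953/3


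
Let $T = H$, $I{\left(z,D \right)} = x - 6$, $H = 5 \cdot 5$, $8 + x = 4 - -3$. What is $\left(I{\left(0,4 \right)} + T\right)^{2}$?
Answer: $324$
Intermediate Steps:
$x = -1$ ($x = -8 + \left(4 - -3\right) = -8 + \left(4 + 3\right) = -8 + 7 = -1$)
$H = 25$
$I{\left(z,D \right)} = -7$ ($I{\left(z,D \right)} = -1 - 6 = -7$)
$T = 25$
$\left(I{\left(0,4 \right)} + T\right)^{2} = \left(-7 + 25\right)^{2} = 18^{2} = 324$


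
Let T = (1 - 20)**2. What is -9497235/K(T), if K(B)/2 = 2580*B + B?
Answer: -9497235/1863482 ≈ -5.0965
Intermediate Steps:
T = 361 (T = (-19)**2 = 361)
K(B) = 5162*B (K(B) = 2*(2580*B + B) = 2*(2581*B) = 5162*B)
-9497235/K(T) = -9497235/(5162*361) = -9497235/1863482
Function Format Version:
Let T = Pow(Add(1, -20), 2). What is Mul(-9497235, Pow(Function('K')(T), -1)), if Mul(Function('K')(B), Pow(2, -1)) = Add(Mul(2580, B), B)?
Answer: Rational(-9497235, 1863482) ≈ -5.0965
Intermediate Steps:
T = 361 (T = Pow(-19, 2) = 361)
Function('K')(B) = Mul(5162, B) (Function('K')(B) = Mul(2, Add(Mul(2580, B), B)) = Mul(2, Mul(2581, B)) = Mul(5162, B))
Mul(-9497235, Pow(Function('K')(T), -1)) = Mul(-9497235, Pow(Mul(5162, 361), -1)) = Mul(-9497235, Pow(1863482, -1)) = Mul(-9497235, Rational(1, 1863482)) = Rational(-9497235, 1863482)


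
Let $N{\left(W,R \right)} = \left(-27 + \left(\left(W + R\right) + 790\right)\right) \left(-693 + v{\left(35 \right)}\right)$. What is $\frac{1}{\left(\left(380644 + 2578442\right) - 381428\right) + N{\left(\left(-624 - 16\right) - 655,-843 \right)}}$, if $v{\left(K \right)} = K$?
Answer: $\frac{1}{3482408} \approx 2.8716 \cdot 10^{-7}$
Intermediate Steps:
$N{\left(W,R \right)} = -502054 - 658 R - 658 W$ ($N{\left(W,R \right)} = \left(-27 + \left(\left(W + R\right) + 790\right)\right) \left(-693 + 35\right) = \left(-27 + \left(\left(R + W\right) + 790\right)\right) \left(-658\right) = \left(-27 + \left(790 + R + W\right)\right) \left(-658\right) = \left(763 + R + W\right) \left(-658\right) = -502054 - 658 R - 658 W$)
$\frac{1}{\left(\left(380644 + 2578442\right) - 381428\right) + N{\left(\left(-624 - 16\right) - 655,-843 \right)}} = \frac{1}{\left(\left(380644 + 2578442\right) - 381428\right) - \left(-52640 + 658 \left(\left(-624 - 16\right) - 655\right)\right)} = \frac{1}{\left(2959086 - 381428\right) - \left(-52640 + 658 \left(-640 - 655\right)\right)} = \frac{1}{2577658 - -904750} = \frac{1}{2577658 + \left(-502054 + 554694 + 852110\right)} = \frac{1}{2577658 + 904750} = \frac{1}{3482408}$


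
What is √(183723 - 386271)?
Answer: 2*I*√50637 ≈ 450.05*I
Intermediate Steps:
√(183723 - 386271) = √(-202548) = 2*I*√50637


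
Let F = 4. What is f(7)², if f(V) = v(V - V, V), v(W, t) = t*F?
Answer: 784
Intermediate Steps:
v(W, t) = 4*t (v(W, t) = t*4 = 4*t)
f(V) = 4*V
f(7)² = (4*7)² = 28² = 784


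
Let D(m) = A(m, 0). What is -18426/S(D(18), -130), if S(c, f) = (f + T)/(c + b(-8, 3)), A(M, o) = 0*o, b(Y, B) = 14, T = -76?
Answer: 128982/103 ≈ 1252.3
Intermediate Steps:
A(M, o) = 0
D(m) = 0
S(c, f) = (-76 + f)/(14 + c) (S(c, f) = (f - 76)/(c + 14) = (-76 + f)/(14 + c))
-18426/S(D(18), -130) = -18426*(14 + 0)/(-76 - 130) = -18426/(-206/14) = -18426/((1/14)*(-206)) = -18426/(-103/7) = -18426*(-7/103) = 128982/103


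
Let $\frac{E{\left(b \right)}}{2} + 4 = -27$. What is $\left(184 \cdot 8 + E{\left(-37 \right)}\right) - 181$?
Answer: $1229$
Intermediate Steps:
$E{\left(b \right)} = -62$ ($E{\left(b \right)} = -8 + 2 \left(-27\right) = -8 - 54 = -62$)
$\left(184 \cdot 8 + E{\left(-37 \right)}\right) - 181 = \left(184 \cdot 8 - 62\right) - 181 = \left(1472 - 62\right) - 181 = 1410 - 181 = 1229$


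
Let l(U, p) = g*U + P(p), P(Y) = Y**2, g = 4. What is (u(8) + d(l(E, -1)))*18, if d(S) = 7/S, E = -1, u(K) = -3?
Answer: -96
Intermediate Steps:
l(U, p) = p**2 + 4*U (l(U, p) = 4*U + p**2 = p**2 + 4*U)
(u(8) + d(l(E, -1)))*18 = (-3 + 7/((-1)**2 + 4*(-1)))*18 = (-3 + 7/(1 - 4))*18 = (-3 + 7/(-3))*18 = (-3 + 7*(-1/3))*18 = (-3 - 7/3)*18 = -16/3*18 = -96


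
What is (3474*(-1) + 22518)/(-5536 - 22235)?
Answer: -6348/9257 ≈ -0.68575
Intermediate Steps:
(3474*(-1) + 22518)/(-5536 - 22235) = (-3474 + 22518)/(-27771) = 19044*(-1/27771) = -6348/9257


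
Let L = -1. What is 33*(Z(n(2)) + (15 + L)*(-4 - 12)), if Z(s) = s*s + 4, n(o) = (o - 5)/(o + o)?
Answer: -115863/16 ≈ -7241.4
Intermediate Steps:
n(o) = (-5 + o)/(2*o) (n(o) = (-5 + o)/((2*o)) = (-5 + o)*(1/(2*o)) = (-5 + o)/(2*o))
Z(s) = 4 + s² (Z(s) = s² + 4 = 4 + s²)
33*(Z(n(2)) + (15 + L)*(-4 - 12)) = 33*((4 + ((½)*(-5 + 2)/2)²) + (15 - 1)*(-4 - 12)) = 33*((4 + ((½)*(½)*(-3))²) + 14*(-16)) = 33*((4 + (-¾)²) - 224) = 33*((4 + 9/16) - 224) = 33*(73/16 - 224) = 33*(-3511/16) = -115863/16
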